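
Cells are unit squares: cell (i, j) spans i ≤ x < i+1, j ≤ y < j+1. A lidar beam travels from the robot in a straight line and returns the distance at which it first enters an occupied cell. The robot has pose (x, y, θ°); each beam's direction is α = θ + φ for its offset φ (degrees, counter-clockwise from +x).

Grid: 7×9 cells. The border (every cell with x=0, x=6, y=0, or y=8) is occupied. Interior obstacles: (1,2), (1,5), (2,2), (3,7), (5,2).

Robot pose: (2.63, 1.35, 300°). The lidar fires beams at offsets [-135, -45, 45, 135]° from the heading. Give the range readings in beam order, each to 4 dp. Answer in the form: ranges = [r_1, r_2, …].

ranges = [1.6875, 0.3623, 1.3523, 0.6729]

beam 1: φ=-135°, α=165°
  cosα=-0.9659 sinα=0.2588 | (2,1) | tMaxX 0.6522 tMaxY 2.5114 | tΔX 1.0353 tΔY 3.8637
    t=0.6522 [x] (1,1)
    t=1.6875 [x] (0,1) — stop
  → r_1 = 1.6875
beam 2: φ=-45°, α=255°
  cosα=-0.2588 sinα=-0.9659 | (2,1) | tMaxX 2.4341 tMaxY 0.3623 | tΔX 3.8637 tΔY 1.0353
    t=0.3623 [y] (2,0) — stop
  → r_2 = 0.3623
beam 3: φ=45°, α=345°
  cosα=0.9659 sinα=-0.2588 | (2,1) | tMaxX 0.3831 tMaxY 1.3523 | tΔX 1.0353 tΔY 3.8637
    t=0.3831 [x] (3,1)
    t=1.3523 [y] (3,0) — stop
  → r_3 = 1.3523
beam 4: φ=135°, α=75°
  cosα=0.2588 sinα=0.9659 | (2,1) | tMaxX 1.4296 tMaxY 0.6729 | tΔX 3.8637 tΔY 1.0353
    t=0.6729 [y] (2,2) — stop
  → r_4 = 0.6729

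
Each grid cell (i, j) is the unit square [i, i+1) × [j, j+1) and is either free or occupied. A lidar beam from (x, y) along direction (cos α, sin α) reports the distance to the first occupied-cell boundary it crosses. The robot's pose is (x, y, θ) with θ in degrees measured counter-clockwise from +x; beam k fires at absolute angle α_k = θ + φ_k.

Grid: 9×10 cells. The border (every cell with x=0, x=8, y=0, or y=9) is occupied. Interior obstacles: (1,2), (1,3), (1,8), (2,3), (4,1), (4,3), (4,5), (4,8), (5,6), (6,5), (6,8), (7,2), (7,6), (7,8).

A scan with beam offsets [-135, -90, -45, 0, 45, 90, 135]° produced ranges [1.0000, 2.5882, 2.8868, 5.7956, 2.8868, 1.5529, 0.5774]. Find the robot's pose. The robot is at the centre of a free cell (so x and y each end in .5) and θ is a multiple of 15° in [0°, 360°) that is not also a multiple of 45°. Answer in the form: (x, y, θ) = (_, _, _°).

Candidates: 42 free-cell centres × 16 headings = 672 poses. Raycast each; keep the one whose scan matches to 4 dp.
  (3.5, 8.5, 195°): beam 1 = 0.5774 ≠ 1.0000 ✗
  (4.5, 4.5, 15°): beam 1 = 0.5774 ≠ 1.0000 ✗
  (2.5, 1.5, 240°): beam 1 = 1.5529 ≠ 1.0000 ✗
  …
  (1.5, 6.5, 15°): r_1=1.0000, r_2=2.5882, r_3=2.8868, r_4=5.7956, r_5=2.8868, r_6=1.5529, r_7=0.5774 — all match ✓
Only this pose fits every beam.

(x, y, θ) = (1.5, 6.5, 15°)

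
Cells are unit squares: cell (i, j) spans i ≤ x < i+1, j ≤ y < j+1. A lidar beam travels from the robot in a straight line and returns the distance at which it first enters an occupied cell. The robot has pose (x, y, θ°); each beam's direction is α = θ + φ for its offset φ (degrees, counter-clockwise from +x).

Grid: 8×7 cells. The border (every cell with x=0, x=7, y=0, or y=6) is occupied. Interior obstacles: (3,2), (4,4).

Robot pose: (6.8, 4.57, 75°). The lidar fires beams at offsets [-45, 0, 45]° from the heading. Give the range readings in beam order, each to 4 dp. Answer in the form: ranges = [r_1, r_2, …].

ranges = [0.2309, 0.7727, 1.6512]

beam 1: φ=-45°, α=30°
  direction (0.8660, 0.5000); cell (6,4); t to first gridline: x 0.2309, y 0.8600 (then +1.1547 / +2.0000)
    (7,4) via x @ 0.2309  # hit
  → r_1 = 0.2309
beam 2: φ=0°, α=75°
  direction (0.2588, 0.9659); cell (6,4); t to first gridline: x 0.7727, y 0.4452 (then +3.8637 / +1.0353)
    (6,5) via y @ 0.4452
    (7,5) via x @ 0.7727  # hit
  → r_2 = 0.7727
beam 3: φ=45°, α=120°
  direction (-0.5000, 0.8660); cell (6,4); t to first gridline: x 1.6000, y 0.4965 (then +2.0000 / +1.1547)
    (6,5) via y @ 0.4965
    (5,5) via x @ 1.6000
    (5,6) via y @ 1.6512  # hit
  → r_3 = 1.6512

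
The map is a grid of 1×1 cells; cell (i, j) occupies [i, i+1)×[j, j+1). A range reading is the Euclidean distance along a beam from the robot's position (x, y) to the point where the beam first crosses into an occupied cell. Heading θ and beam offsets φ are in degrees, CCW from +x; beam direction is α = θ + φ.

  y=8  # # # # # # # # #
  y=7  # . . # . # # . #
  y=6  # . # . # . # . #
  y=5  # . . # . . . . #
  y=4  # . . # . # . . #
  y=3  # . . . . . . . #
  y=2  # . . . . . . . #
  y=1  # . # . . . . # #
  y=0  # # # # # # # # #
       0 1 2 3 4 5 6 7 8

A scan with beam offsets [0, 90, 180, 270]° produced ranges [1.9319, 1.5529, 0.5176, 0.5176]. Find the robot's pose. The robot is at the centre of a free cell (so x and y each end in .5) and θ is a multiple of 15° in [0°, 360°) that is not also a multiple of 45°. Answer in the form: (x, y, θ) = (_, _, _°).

Candidates: 38 free-cell centres × 16 headings = 608 poses. Raycast each; keep the one whose scan matches to 4 dp.
  (1.5, 1.5, 30°): beam 1 = 0.5774 ≠ 1.9319 ✗
  (1.5, 4.5, 240°): beam 1 = 1.0000 ≠ 1.9319 ✗
  (6.5, 1.5, 345°): beam 1 = 0.5176 ≠ 1.9319 ✗
  (6.5, 3.5, 240°): beam 1 = 2.8868 ≠ 1.9319 ✗
  (1.5, 7.5, 150°): beam 1 = 0.5774 ≠ 1.9319 ✗
  …
  (1.5, 7.5, 255°): r_1=1.9319, r_2=1.5529, r_3=0.5176, r_4=0.5176 — all match ✓
No second candidate reproduces the full scan.

(x, y, θ) = (1.5, 7.5, 255°)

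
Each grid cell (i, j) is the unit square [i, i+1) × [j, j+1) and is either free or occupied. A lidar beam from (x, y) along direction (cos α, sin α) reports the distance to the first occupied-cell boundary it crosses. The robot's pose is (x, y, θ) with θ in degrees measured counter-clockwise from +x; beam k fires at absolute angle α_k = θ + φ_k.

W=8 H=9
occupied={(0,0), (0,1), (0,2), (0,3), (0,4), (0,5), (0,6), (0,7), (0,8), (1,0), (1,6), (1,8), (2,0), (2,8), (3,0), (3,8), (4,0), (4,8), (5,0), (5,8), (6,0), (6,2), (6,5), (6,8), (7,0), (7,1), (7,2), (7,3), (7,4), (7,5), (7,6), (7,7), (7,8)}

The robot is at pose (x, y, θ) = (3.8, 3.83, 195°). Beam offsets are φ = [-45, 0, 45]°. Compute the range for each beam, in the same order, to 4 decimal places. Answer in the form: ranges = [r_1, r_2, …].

ranges = [3.2332, 2.8988, 3.2678]

beam 1: φ=-45°, α=150°
  cosα=-0.8660 sinα=0.5000 | (3,3) | tMaxX 0.9238 tMaxY 0.3400 | tΔX 1.1547 tΔY 2.0000
    t=0.3400 [y] (3,4)
    t=0.9238 [x] (2,4)
    t=2.0785 [x] (1,4)
    t=2.3400 [y] (1,5)
    t=3.2332 [x] (0,5) — stop
  → r_1 = 3.2332
beam 2: φ=0°, α=195°
  cosα=-0.9659 sinα=-0.2588 | (3,3) | tMaxX 0.8282 tMaxY 3.2069 | tΔX 1.0353 tΔY 3.8637
    t=0.8282 [x] (2,3)
    t=1.8635 [x] (1,3)
    t=2.8988 [x] (0,3) — stop
  → r_2 = 2.8988
beam 3: φ=45°, α=240°
  cosα=-0.5000 sinα=-0.8660 | (3,3) | tMaxX 1.6000 tMaxY 0.9584 | tΔX 2.0000 tΔY 1.1547
    t=0.9584 [y] (3,2)
    t=1.6000 [x] (2,2)
    t=2.1131 [y] (2,1)
    t=3.2678 [y] (2,0) — stop
  → r_3 = 3.2678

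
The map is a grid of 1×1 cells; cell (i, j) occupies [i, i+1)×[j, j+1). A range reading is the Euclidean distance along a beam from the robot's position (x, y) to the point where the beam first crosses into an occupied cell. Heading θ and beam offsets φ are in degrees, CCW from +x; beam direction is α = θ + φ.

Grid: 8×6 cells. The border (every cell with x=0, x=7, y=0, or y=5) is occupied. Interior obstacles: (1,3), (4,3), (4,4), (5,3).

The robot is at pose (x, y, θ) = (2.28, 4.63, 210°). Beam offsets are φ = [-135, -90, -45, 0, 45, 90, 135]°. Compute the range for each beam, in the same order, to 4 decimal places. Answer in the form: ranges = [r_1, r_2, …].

beam 1: φ=-135°, α=75°
  direction (0.2588, 0.9659); cell (2,4); t to first gridline: x 2.7819, y 0.3831 (then +3.8637 / +1.0353)
    (2,5) via y @ 0.3831  # hit
  → r_1 = 0.3831
beam 2: φ=-90°, α=120°
  direction (-0.5000, 0.8660); cell (2,4); t to first gridline: x 0.5600, y 0.4272 (then +2.0000 / +1.1547)
    (2,5) via y @ 0.4272  # hit
  → r_2 = 0.4272
beam 3: φ=-45°, α=165°
  direction (-0.9659, 0.2588); cell (2,4); t to first gridline: x 0.2899, y 1.4296 (then +1.0353 / +3.8637)
    (1,4) via x @ 0.2899
    (0,4) via x @ 1.3252  # hit
  → r_3 = 1.3252
beam 4: φ=0°, α=210°
  direction (-0.8660, -0.5000); cell (2,4); t to first gridline: x 0.3233, y 1.2600 (then +1.1547 / +2.0000)
    (1,4) via x @ 0.3233
    (1,3) via y @ 1.2600  # hit
  → r_4 = 1.2600
beam 5: φ=45°, α=255°
  direction (-0.2588, -0.9659); cell (2,4); t to first gridline: x 1.0818, y 0.6522 (then +3.8637 / +1.0353)
    (2,3) via y @ 0.6522
    (1,3) via x @ 1.0818  # hit
  → r_5 = 1.0818
beam 6: φ=90°, α=300°
  direction (0.5000, -0.8660); cell (2,4); t to first gridline: x 1.4400, y 0.7275 (then +2.0000 / +1.1547)
    (2,3) via y @ 0.7275
    (3,3) via x @ 1.4400
    (3,2) via y @ 1.8822
    (3,1) via y @ 3.0369
    (4,1) via x @ 3.4400
    (4,0) via y @ 4.1916  # hit
  → r_6 = 4.1916
beam 7: φ=135°, α=345°
  direction (0.9659, -0.2588); cell (2,4); t to first gridline: x 0.7454, y 2.4341 (then +1.0353 / +3.8637)
    (3,4) via x @ 0.7454
    (4,4) via x @ 1.7807  # hit
  → r_7 = 1.7807

ranges = [0.3831, 0.4272, 1.3252, 1.2600, 1.0818, 4.1916, 1.7807]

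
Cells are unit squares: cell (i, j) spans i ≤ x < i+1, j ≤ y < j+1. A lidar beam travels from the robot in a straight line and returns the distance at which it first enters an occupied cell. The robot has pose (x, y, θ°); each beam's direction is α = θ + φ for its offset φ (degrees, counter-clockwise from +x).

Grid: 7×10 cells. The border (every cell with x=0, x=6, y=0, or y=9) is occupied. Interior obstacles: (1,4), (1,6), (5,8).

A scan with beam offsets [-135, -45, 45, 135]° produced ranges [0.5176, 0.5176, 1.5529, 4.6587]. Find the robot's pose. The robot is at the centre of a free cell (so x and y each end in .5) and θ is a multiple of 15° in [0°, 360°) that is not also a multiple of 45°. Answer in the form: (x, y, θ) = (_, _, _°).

(x, y, θ) = (1.5, 8.5, 210°)

The pose lattice has 37·16 = 592 candidates. Test each by forward raycasting.
  (2.5, 8.5, 105°): beam 1 = 4.0415 ≠ 0.5176 ✗
  (3.5, 2.5, 285°): beam 1 = 2.8868 ≠ 0.5176 ✗
  (4.5, 5.5, 105°): beam 1 = 1.7321 ≠ 0.5176 ✗
  …
  (1.5, 8.5, 210°): r_1=0.5176, r_2=0.5176, r_3=1.5529, r_4=4.6587 — all match ✓
No second candidate reproduces the full scan.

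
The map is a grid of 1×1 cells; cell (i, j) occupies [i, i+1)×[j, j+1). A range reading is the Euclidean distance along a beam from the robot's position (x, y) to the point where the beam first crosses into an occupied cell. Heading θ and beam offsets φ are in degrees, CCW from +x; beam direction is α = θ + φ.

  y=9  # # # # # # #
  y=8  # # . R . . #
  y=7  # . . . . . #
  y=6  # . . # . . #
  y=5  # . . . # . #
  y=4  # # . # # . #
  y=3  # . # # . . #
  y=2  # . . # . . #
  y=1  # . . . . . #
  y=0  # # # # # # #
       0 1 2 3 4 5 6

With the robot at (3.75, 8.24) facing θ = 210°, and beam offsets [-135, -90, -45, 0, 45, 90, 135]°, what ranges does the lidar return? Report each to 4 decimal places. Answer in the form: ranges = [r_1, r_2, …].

ranges = [0.7868, 0.8776, 1.8117, 3.1754, 1.2837, 4.5000, 2.3294]

beam 1: φ=-135°, α=75°
  dir = (cos 75°, sin 75°) = (0.2588, 0.9659); from cell (3,8)
  next x-line at t=0.9659, next y-line at t=0.7868; Δt_x=3.8637, Δt_y=1.0353
    y: enter (3,9) at t=0.7868 ← occupied
  → r_1 = 0.7868
beam 2: φ=-90°, α=120°
  dir = (cos 120°, sin 120°) = (-0.5000, 0.8660); from cell (3,8)
  next x-line at t=1.5000, next y-line at t=0.8776; Δt_x=2.0000, Δt_y=1.1547
    y: enter (3,9) at t=0.8776 ← occupied
  → r_2 = 0.8776
beam 3: φ=-45°, α=165°
  dir = (cos 165°, sin 165°) = (-0.9659, 0.2588); from cell (3,8)
  next x-line at t=0.7765, next y-line at t=2.9364; Δt_x=1.0353, Δt_y=3.8637
    x: enter (2,8) at t=0.7765
    x: enter (1,8) at t=1.8117 ← occupied
  → r_3 = 1.8117
beam 4: φ=0°, α=210°
  dir = (cos 210°, sin 210°) = (-0.8660, -0.5000); from cell (3,8)
  next x-line at t=0.8660, next y-line at t=0.4800; Δt_x=1.1547, Δt_y=2.0000
    y: enter (3,7) at t=0.4800
    x: enter (2,7) at t=0.8660
    x: enter (1,7) at t=2.0207
    y: enter (1,6) at t=2.4800
    x: enter (0,6) at t=3.1754 ← occupied
  → r_4 = 3.1754
beam 5: φ=45°, α=255°
  dir = (cos 255°, sin 255°) = (-0.2588, -0.9659); from cell (3,8)
  next x-line at t=2.8978, next y-line at t=0.2485; Δt_x=3.8637, Δt_y=1.0353
    y: enter (3,7) at t=0.2485
    y: enter (3,6) at t=1.2837 ← occupied
  → r_5 = 1.2837
beam 6: φ=90°, α=300°
  dir = (cos 300°, sin 300°) = (0.5000, -0.8660); from cell (3,8)
  next x-line at t=0.5000, next y-line at t=0.2771; Δt_x=2.0000, Δt_y=1.1547
    y: enter (3,7) at t=0.2771
    x: enter (4,7) at t=0.5000
    y: enter (4,6) at t=1.4318
    x: enter (5,6) at t=2.5000
    y: enter (5,5) at t=2.5865
    y: enter (5,4) at t=3.7412
    x: enter (6,4) at t=4.5000 ← occupied
  → r_6 = 4.5000
beam 7: φ=135°, α=345°
  dir = (cos 345°, sin 345°) = (0.9659, -0.2588); from cell (3,8)
  next x-line at t=0.2588, next y-line at t=0.9273; Δt_x=1.0353, Δt_y=3.8637
    x: enter (4,8) at t=0.2588
    y: enter (4,7) at t=0.9273
    x: enter (5,7) at t=1.2941
    x: enter (6,7) at t=2.3294 ← occupied
  → r_7 = 2.3294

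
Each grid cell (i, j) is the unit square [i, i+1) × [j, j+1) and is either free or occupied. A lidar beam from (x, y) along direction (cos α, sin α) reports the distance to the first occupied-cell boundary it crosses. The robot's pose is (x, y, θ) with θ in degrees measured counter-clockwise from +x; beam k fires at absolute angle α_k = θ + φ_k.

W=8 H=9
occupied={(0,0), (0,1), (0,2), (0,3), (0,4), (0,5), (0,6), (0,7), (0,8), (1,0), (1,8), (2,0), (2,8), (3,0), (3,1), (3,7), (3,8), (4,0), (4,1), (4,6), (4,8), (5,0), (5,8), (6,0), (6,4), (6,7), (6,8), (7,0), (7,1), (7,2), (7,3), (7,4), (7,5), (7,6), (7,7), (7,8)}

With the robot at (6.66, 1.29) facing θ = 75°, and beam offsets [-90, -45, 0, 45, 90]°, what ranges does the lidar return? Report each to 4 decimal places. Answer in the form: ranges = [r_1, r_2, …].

beam 1: φ=-90°, α=345°
  dir = (cos 345°, sin 345°) = (0.9659, -0.2588); from cell (6,1)
  next x-line at t=0.3520, next y-line at t=1.1205; Δt_x=1.0353, Δt_y=3.8637
    x: enter (7,1) at t=0.3520 ← occupied
  → r_1 = 0.3520
beam 2: φ=-45°, α=30°
  dir = (cos 30°, sin 30°) = (0.8660, 0.5000); from cell (6,1)
  next x-line at t=0.3926, next y-line at t=1.4200; Δt_x=1.1547, Δt_y=2.0000
    x: enter (7,1) at t=0.3926 ← occupied
  → r_2 = 0.3926
beam 3: φ=0°, α=75°
  dir = (cos 75°, sin 75°) = (0.2588, 0.9659); from cell (6,1)
  next x-line at t=1.3137, next y-line at t=0.7350; Δt_x=3.8637, Δt_y=1.0353
    y: enter (6,2) at t=0.7350
    x: enter (7,2) at t=1.3137 ← occupied
  → r_3 = 1.3137
beam 4: φ=45°, α=120°
  dir = (cos 120°, sin 120°) = (-0.5000, 0.8660); from cell (6,1)
  next x-line at t=1.3200, next y-line at t=0.8198; Δt_x=2.0000, Δt_y=1.1547
    y: enter (6,2) at t=0.8198
    x: enter (5,2) at t=1.3200
    y: enter (5,3) at t=1.9745
    y: enter (5,4) at t=3.1292
    x: enter (4,4) at t=3.3200
    y: enter (4,5) at t=4.2839
    x: enter (3,5) at t=5.3200
    y: enter (3,6) at t=5.4386
    y: enter (3,7) at t=6.5933 ← occupied
  → r_4 = 6.5933
beam 5: φ=90°, α=165°
  dir = (cos 165°, sin 165°) = (-0.9659, 0.2588); from cell (6,1)
  next x-line at t=0.6833, next y-line at t=2.7432; Δt_x=1.0353, Δt_y=3.8637
    x: enter (5,1) at t=0.6833
    x: enter (4,1) at t=1.7186 ← occupied
  → r_5 = 1.7186

ranges = [0.3520, 0.3926, 1.3137, 6.5933, 1.7186]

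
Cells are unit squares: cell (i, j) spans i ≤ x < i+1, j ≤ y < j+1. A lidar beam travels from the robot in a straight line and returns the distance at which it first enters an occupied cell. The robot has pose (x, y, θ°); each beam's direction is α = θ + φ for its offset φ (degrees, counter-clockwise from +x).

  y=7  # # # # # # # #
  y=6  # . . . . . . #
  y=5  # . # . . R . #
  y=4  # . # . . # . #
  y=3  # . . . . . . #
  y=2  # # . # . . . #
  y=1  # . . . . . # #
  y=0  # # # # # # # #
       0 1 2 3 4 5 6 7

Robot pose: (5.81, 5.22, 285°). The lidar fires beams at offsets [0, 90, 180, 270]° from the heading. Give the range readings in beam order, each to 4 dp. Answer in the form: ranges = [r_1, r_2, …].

ranges = [0.2278, 1.2320, 1.8428, 2.9091]

beam 1: φ=0°, α=285°
  direction (0.2588, -0.9659); cell (5,5); t to first gridline: x 0.7341, y 0.2278 (then +3.8637 / +1.0353)
    (5,4) via y @ 0.2278  # hit
  → r_1 = 0.2278
beam 2: φ=90°, α=15°
  direction (0.9659, 0.2588); cell (5,5); t to first gridline: x 0.1967, y 3.0137 (then +1.0353 / +3.8637)
    (6,5) via x @ 0.1967
    (7,5) via x @ 1.2320  # hit
  → r_2 = 1.2320
beam 3: φ=180°, α=105°
  direction (-0.2588, 0.9659); cell (5,5); t to first gridline: x 3.1296, y 0.8075 (then +3.8637 / +1.0353)
    (5,6) via y @ 0.8075
    (5,7) via y @ 1.8428  # hit
  → r_3 = 1.8428
beam 4: φ=270°, α=195°
  direction (-0.9659, -0.2588); cell (5,5); t to first gridline: x 0.8386, y 0.8500 (then +1.0353 / +3.8637)
    (4,5) via x @ 0.8386
    (4,4) via y @ 0.8500
    (3,4) via x @ 1.8738
    (2,4) via x @ 2.9091  # hit
  → r_4 = 2.9091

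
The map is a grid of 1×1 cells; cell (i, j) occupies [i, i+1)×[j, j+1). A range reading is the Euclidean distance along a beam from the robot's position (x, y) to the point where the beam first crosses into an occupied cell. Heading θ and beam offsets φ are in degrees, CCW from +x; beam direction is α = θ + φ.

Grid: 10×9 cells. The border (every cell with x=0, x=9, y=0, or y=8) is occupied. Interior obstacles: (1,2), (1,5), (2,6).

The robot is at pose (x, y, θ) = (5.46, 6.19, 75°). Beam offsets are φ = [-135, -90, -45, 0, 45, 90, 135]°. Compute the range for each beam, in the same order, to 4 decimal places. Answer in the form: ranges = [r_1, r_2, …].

ranges = [5.9929, 3.6649, 3.6200, 1.8738, 2.0900, 2.5468, 5.1500]

beam 1: φ=-135°, α=300°
  direction (0.5000, -0.8660); cell (5,6); t to first gridline: x 1.0800, y 0.2194 (then +2.0000 / +1.1547)
    (5,5) via y @ 0.2194
    (6,5) via x @ 1.0800
    (6,4) via y @ 1.3741
    (6,3) via y @ 2.5288
    (7,3) via x @ 3.0800
    (7,2) via y @ 3.6835
    (7,1) via y @ 4.8382
    (8,1) via x @ 5.0800
    (8,0) via y @ 5.9929  # hit
  → r_1 = 5.9929
beam 2: φ=-90°, α=345°
  direction (0.9659, -0.2588); cell (5,6); t to first gridline: x 0.5590, y 0.7341 (then +1.0353 / +3.8637)
    (6,6) via x @ 0.5590
    (6,5) via y @ 0.7341
    (7,5) via x @ 1.5943
    (8,5) via x @ 2.6296
    (9,5) via x @ 3.6649  # hit
  → r_2 = 3.6649
beam 3: φ=-45°, α=30°
  direction (0.8660, 0.5000); cell (5,6); t to first gridline: x 0.6235, y 1.6200 (then +1.1547 / +2.0000)
    (6,6) via x @ 0.6235
    (6,7) via y @ 1.6200
    (7,7) via x @ 1.7782
    (8,7) via x @ 2.9329
    (8,8) via y @ 3.6200  # hit
  → r_3 = 3.6200
beam 4: φ=0°, α=75°
  direction (0.2588, 0.9659); cell (5,6); t to first gridline: x 2.0864, y 0.8386 (then +3.8637 / +1.0353)
    (5,7) via y @ 0.8386
    (5,8) via y @ 1.8738  # hit
  → r_4 = 1.8738
beam 5: φ=45°, α=120°
  direction (-0.5000, 0.8660); cell (5,6); t to first gridline: x 0.9200, y 0.9353 (then +2.0000 / +1.1547)
    (4,6) via x @ 0.9200
    (4,7) via y @ 0.9353
    (4,8) via y @ 2.0900  # hit
  → r_5 = 2.0900
beam 6: φ=90°, α=165°
  direction (-0.9659, 0.2588); cell (5,6); t to first gridline: x 0.4762, y 3.1296 (then +1.0353 / +3.8637)
    (4,6) via x @ 0.4762
    (3,6) via x @ 1.5115
    (2,6) via x @ 2.5468  # hit
  → r_6 = 2.5468
beam 7: φ=135°, α=210°
  direction (-0.8660, -0.5000); cell (5,6); t to first gridline: x 0.5312, y 0.3800 (then +1.1547 / +2.0000)
    (5,5) via y @ 0.3800
    (4,5) via x @ 0.5312
    (3,5) via x @ 1.6859
    (3,4) via y @ 2.3800
    (2,4) via x @ 2.8406
    (1,4) via x @ 3.9953
    (1,3) via y @ 4.3800
    (0,3) via x @ 5.1500  # hit
  → r_7 = 5.1500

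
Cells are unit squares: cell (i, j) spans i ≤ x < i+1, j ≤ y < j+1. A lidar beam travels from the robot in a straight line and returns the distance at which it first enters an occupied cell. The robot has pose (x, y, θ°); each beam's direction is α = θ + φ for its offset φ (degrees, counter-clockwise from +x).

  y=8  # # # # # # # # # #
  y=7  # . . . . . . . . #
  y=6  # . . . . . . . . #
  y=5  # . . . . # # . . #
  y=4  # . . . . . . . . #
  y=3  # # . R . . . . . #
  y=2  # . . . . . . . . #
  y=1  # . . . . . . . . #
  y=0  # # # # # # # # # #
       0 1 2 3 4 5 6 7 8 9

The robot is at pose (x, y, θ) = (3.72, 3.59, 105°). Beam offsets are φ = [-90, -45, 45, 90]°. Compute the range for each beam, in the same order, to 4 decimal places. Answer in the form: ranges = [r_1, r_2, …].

beam 1: φ=-90°, α=15°
  dir = (cos 15°, sin 15°) = (0.9659, 0.2588); from cell (3,3)
  next x-line at t=0.2899, next y-line at t=1.5841; Δt_x=1.0353, Δt_y=3.8637
    x: enter (4,3) at t=0.2899
    x: enter (5,3) at t=1.3252
    y: enter (5,4) at t=1.5841
    x: enter (6,4) at t=2.3604
    x: enter (7,4) at t=3.3957
    x: enter (8,4) at t=4.4310
    y: enter (8,5) at t=5.4478
    x: enter (9,5) at t=5.4663 ← occupied
  → r_1 = 5.4663
beam 2: φ=-45°, α=60°
  dir = (cos 60°, sin 60°) = (0.5000, 0.8660); from cell (3,3)
  next x-line at t=0.5600, next y-line at t=0.4734; Δt_x=2.0000, Δt_y=1.1547
    y: enter (3,4) at t=0.4734
    x: enter (4,4) at t=0.5600
    y: enter (4,5) at t=1.6281
    x: enter (5,5) at t=2.5600 ← occupied
  → r_2 = 2.5600
beam 3: φ=45°, α=150°
  dir = (cos 150°, sin 150°) = (-0.8660, 0.5000); from cell (3,3)
  next x-line at t=0.8314, next y-line at t=0.8200; Δt_x=1.1547, Δt_y=2.0000
    y: enter (3,4) at t=0.8200
    x: enter (2,4) at t=0.8314
    x: enter (1,4) at t=1.9861
    y: enter (1,5) at t=2.8200
    x: enter (0,5) at t=3.1408 ← occupied
  → r_3 = 3.1408
beam 4: φ=90°, α=195°
  dir = (cos 195°, sin 195°) = (-0.9659, -0.2588); from cell (3,3)
  next x-line at t=0.7454, next y-line at t=2.2796; Δt_x=1.0353, Δt_y=3.8637
    x: enter (2,3) at t=0.7454
    x: enter (1,3) at t=1.7807 ← occupied
  → r_4 = 1.7807

ranges = [5.4663, 2.5600, 3.1408, 1.7807]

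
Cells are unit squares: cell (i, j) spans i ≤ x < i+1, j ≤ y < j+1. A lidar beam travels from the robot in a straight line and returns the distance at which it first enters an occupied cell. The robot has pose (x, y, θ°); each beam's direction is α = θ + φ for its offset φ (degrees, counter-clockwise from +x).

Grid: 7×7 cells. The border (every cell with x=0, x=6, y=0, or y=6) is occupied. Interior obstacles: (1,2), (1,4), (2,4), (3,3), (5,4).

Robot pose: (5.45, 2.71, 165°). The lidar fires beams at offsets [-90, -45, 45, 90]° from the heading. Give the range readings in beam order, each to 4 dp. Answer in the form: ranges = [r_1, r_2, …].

ranges = [1.3355, 3.7990, 3.4200, 1.7703]

beam 1: φ=-90°, α=75°
  direction (0.2588, 0.9659); cell (5,2); t to first gridline: x 2.1250, y 0.3002 (then +3.8637 / +1.0353)
    (5,3) via y @ 0.3002
    (5,4) via y @ 1.3355  # hit
  → r_1 = 1.3355
beam 2: φ=-45°, α=120°
  direction (-0.5000, 0.8660); cell (5,2); t to first gridline: x 0.9000, y 0.3349 (then +2.0000 / +1.1547)
    (5,3) via y @ 0.3349
    (4,3) via x @ 0.9000
    (4,4) via y @ 1.4896
    (4,5) via y @ 2.6443
    (3,5) via x @ 2.9000
    (3,6) via y @ 3.7990  # hit
  → r_2 = 3.7990
beam 3: φ=45°, α=210°
  direction (-0.8660, -0.5000); cell (5,2); t to first gridline: x 0.5196, y 1.4200 (then +1.1547 / +2.0000)
    (4,2) via x @ 0.5196
    (4,1) via y @ 1.4200
    (3,1) via x @ 1.6743
    (2,1) via x @ 2.8290
    (2,0) via y @ 3.4200  # hit
  → r_3 = 3.4200
beam 4: φ=90°, α=255°
  direction (-0.2588, -0.9659); cell (5,2); t to first gridline: x 1.7387, y 0.7350 (then +3.8637 / +1.0353)
    (5,1) via y @ 0.7350
    (4,1) via x @ 1.7387
    (4,0) via y @ 1.7703  # hit
  → r_4 = 1.7703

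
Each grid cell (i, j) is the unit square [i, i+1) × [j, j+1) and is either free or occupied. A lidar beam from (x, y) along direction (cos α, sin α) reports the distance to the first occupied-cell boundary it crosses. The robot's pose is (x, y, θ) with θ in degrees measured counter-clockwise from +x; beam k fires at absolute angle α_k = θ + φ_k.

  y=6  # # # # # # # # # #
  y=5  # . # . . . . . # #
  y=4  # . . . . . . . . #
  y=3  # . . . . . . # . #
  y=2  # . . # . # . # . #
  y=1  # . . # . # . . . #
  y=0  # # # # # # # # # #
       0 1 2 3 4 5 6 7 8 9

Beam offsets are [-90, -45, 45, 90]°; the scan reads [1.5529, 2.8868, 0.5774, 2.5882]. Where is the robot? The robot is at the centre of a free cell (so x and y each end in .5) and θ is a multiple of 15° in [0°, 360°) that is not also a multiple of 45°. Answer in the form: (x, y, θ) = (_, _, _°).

(x, y, θ) = (8.5, 3.5, 165°)

Enumerate (i+0.5, j+0.5, θ) over the 32 free cells and 16 admissible headings. For each, cast all 4 beams and compare to the given ranges.
  (7.5, 1.5, 330°): beam 1 = 0.5774 ≠ 1.5529 ✗
  (6.5, 3.5, 240°): beam 1 = 4.0415 ≠ 1.5529 ✗
  (8.5, 1.5, 285°): beam 1 = 1.9319 ≠ 1.5529 ✗
  …
  (8.5, 3.5, 165°): r_1=1.5529, r_2=2.8868, r_3=0.5774, r_4=2.5882 — all match ✓
Only this pose fits every beam.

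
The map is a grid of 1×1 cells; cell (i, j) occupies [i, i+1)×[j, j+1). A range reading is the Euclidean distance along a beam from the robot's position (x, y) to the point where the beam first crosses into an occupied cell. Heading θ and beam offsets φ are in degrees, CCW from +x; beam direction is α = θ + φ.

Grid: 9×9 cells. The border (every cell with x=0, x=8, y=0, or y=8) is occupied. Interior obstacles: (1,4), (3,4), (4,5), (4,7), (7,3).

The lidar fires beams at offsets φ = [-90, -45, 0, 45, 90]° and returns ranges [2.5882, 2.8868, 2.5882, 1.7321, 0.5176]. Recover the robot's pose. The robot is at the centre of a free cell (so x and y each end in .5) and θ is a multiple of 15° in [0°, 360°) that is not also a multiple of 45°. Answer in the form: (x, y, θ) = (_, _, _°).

(x, y, θ) = (5.5, 5.5, 75°)

Enumerate (i+0.5, j+0.5, θ) over the 44 free cells and 16 admissible headings. For each, cast all 5 beams and compare to the given ranges.
  (4.5, 2.5, 75°): beam 1 = 3.6235 ≠ 2.5882 ✗
  (4.5, 3.5, 195°): beam 1 = 1.5529 ≠ 2.5882 ✗
  (5.5, 6.5, 255°): beam 1 = 4.6587 ≠ 2.5882 ✗
  (3.5, 6.5, 105°): beam 1 = 4.6587 ≠ 2.5882 ✗
  …
  (5.5, 5.5, 75°): r_1=2.5882, r_2=2.8868, r_3=2.5882, r_4=1.7321, r_5=0.5176 — all match ✓
No second candidate reproduces the full scan.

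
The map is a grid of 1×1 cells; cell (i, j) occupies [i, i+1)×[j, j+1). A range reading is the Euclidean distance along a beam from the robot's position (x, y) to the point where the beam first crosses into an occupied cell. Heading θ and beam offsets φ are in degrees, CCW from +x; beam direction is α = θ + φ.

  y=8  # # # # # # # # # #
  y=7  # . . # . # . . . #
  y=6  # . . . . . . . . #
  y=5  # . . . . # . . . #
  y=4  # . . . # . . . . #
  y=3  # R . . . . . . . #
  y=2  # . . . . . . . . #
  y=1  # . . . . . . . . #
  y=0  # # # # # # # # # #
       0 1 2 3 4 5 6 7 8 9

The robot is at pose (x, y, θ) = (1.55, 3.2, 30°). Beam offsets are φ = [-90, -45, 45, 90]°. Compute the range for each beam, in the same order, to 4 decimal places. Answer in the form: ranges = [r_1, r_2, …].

beam 1: φ=-90°, α=300°
  dir = (cos 300°, sin 300°) = (0.5000, -0.8660); from cell (1,3)
  next x-line at t=0.9000, next y-line at t=0.2309; Δt_x=2.0000, Δt_y=1.1547
    y: enter (1,2) at t=0.2309
    x: enter (2,2) at t=0.9000
    y: enter (2,1) at t=1.3856
    y: enter (2,0) at t=2.5403 ← occupied
  → r_1 = 2.5403
beam 2: φ=-45°, α=345°
  dir = (cos 345°, sin 345°) = (0.9659, -0.2588); from cell (1,3)
  next x-line at t=0.4659, next y-line at t=0.7727; Δt_x=1.0353, Δt_y=3.8637
    x: enter (2,3) at t=0.4659
    y: enter (2,2) at t=0.7727
    x: enter (3,2) at t=1.5012
    x: enter (4,2) at t=2.5364
    x: enter (5,2) at t=3.5717
    x: enter (6,2) at t=4.6070
    y: enter (6,1) at t=4.6364
    x: enter (7,1) at t=5.6423
    x: enter (8,1) at t=6.6775
    x: enter (9,1) at t=7.7128 ← occupied
  → r_2 = 7.7128
beam 3: φ=45°, α=75°
  dir = (cos 75°, sin 75°) = (0.2588, 0.9659); from cell (1,3)
  next x-line at t=1.7387, next y-line at t=0.8282; Δt_x=3.8637, Δt_y=1.0353
    y: enter (1,4) at t=0.8282
    x: enter (2,4) at t=1.7387
    y: enter (2,5) at t=1.8635
    y: enter (2,6) at t=2.8988
    y: enter (2,7) at t=3.9340
    y: enter (2,8) at t=4.9693 ← occupied
  → r_3 = 4.9693
beam 4: φ=90°, α=120°
  dir = (cos 120°, sin 120°) = (-0.5000, 0.8660); from cell (1,3)
  next x-line at t=1.1000, next y-line at t=0.9238; Δt_x=2.0000, Δt_y=1.1547
    y: enter (1,4) at t=0.9238
    x: enter (0,4) at t=1.1000 ← occupied
  → r_4 = 1.1000

ranges = [2.5403, 7.7128, 4.9693, 1.1000]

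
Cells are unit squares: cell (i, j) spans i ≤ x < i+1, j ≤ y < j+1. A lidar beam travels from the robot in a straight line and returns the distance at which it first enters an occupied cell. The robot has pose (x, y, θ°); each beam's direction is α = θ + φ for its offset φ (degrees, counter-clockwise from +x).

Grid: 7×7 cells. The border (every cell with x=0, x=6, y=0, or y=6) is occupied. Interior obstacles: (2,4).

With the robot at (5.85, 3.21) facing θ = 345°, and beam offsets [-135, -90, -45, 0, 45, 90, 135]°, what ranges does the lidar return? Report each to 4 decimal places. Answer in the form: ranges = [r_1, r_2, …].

beam 1: φ=-135°, α=210°
  d=(-0.8660,-0.5000)  start (5,3)  tX=0.9815 tY=0.4200  stride 1/|dx|=1.1547 1/|dy|=2.0000
    cross y-line → (5,2), t=0.4200
    cross x-line → (4,2), t=0.9815
    cross x-line → (3,2), t=2.1362
    cross y-line → (3,1), t=2.4200
    cross x-line → (2,1), t=3.2909
    cross y-line → (2,0), t=4.4200 (wall)
  → r_1 = 4.4200
beam 2: φ=-90°, α=255°
  d=(-0.2588,-0.9659)  start (5,3)  tX=3.2841 tY=0.2174  stride 1/|dx|=3.8637 1/|dy|=1.0353
    cross y-line → (5,2), t=0.2174
    cross y-line → (5,1), t=1.2527
    cross y-line → (5,0), t=2.2880 (wall)
  → r_2 = 2.2880
beam 3: φ=-45°, α=300°
  d=(0.5000,-0.8660)  start (5,3)  tX=0.3000 tY=0.2425  stride 1/|dx|=2.0000 1/|dy|=1.1547
    cross y-line → (5,2), t=0.2425
    cross x-line → (6,2), t=0.3000 (wall)
  → r_3 = 0.3000
beam 4: φ=0°, α=345°
  d=(0.9659,-0.2588)  start (5,3)  tX=0.1553 tY=0.8114  stride 1/|dx|=1.0353 1/|dy|=3.8637
    cross x-line → (6,3), t=0.1553 (wall)
  → r_4 = 0.1553
beam 5: φ=45°, α=30°
  d=(0.8660,0.5000)  start (5,3)  tX=0.1732 tY=1.5800  stride 1/|dx|=1.1547 1/|dy|=2.0000
    cross x-line → (6,3), t=0.1732 (wall)
  → r_5 = 0.1732
beam 6: φ=90°, α=75°
  d=(0.2588,0.9659)  start (5,3)  tX=0.5796 tY=0.8179  stride 1/|dx|=3.8637 1/|dy|=1.0353
    cross x-line → (6,3), t=0.5796 (wall)
  → r_6 = 0.5796
beam 7: φ=135°, α=120°
  d=(-0.5000,0.8660)  start (5,3)  tX=1.7000 tY=0.9122  stride 1/|dx|=2.0000 1/|dy|=1.1547
    cross y-line → (5,4), t=0.9122
    cross x-line → (4,4), t=1.7000
    cross y-line → (4,5), t=2.0669
    cross y-line → (4,6), t=3.2216 (wall)
  → r_7 = 3.2216

ranges = [4.4200, 2.2880, 0.3000, 0.1553, 0.1732, 0.5796, 3.2216]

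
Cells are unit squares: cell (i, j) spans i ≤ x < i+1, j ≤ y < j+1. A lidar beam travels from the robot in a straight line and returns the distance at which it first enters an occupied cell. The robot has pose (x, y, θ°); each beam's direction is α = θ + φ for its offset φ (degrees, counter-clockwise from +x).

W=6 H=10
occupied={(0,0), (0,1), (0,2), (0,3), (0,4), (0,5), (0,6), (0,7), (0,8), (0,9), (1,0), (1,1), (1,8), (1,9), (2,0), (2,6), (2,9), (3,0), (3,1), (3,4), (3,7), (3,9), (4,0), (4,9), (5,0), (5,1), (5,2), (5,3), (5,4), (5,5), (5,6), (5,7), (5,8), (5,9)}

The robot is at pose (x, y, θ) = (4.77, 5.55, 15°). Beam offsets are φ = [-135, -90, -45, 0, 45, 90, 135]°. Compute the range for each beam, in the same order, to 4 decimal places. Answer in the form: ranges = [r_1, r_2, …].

beam 1: φ=-135°, α=240°
  d=(-0.5000,-0.8660)  start (4,5)  tX=1.5400 tY=0.6351  stride 1/|dx|=2.0000 1/|dy|=1.1547
    cross y-line → (4,4), t=0.6351
    cross x-line → (3,4), t=1.5400 (wall)
  → r_1 = 1.5400
beam 2: φ=-90°, α=285°
  d=(0.2588,-0.9659)  start (4,5)  tX=0.8887 tY=0.5694  stride 1/|dx|=3.8637 1/|dy|=1.0353
    cross y-line → (4,4), t=0.5694
    cross x-line → (5,4), t=0.8887 (wall)
  → r_2 = 0.8887
beam 3: φ=-45°, α=330°
  d=(0.8660,-0.5000)  start (4,5)  tX=0.2656 tY=1.1000  stride 1/|dx|=1.1547 1/|dy|=2.0000
    cross x-line → (5,5), t=0.2656 (wall)
  → r_3 = 0.2656
beam 4: φ=0°, α=15°
  d=(0.9659,0.2588)  start (4,5)  tX=0.2381 tY=1.7387  stride 1/|dx|=1.0353 1/|dy|=3.8637
    cross x-line → (5,5), t=0.2381 (wall)
  → r_4 = 0.2381
beam 5: φ=45°, α=60°
  d=(0.5000,0.8660)  start (4,5)  tX=0.4600 tY=0.5196  stride 1/|dx|=2.0000 1/|dy|=1.1547
    cross x-line → (5,5), t=0.4600 (wall)
  → r_5 = 0.4600
beam 6: φ=90°, α=105°
  d=(-0.2588,0.9659)  start (4,5)  tX=2.9751 tY=0.4659  stride 1/|dx|=3.8637 1/|dy|=1.0353
    cross y-line → (4,6), t=0.4659
    cross y-line → (4,7), t=1.5012
    cross y-line → (4,8), t=2.5364
    cross x-line → (3,8), t=2.9751
    cross y-line → (3,9), t=3.5717 (wall)
  → r_6 = 3.5717
beam 7: φ=135°, α=150°
  d=(-0.8660,0.5000)  start (4,5)  tX=0.8891 tY=0.9000  stride 1/|dx|=1.1547 1/|dy|=2.0000
    cross x-line → (3,5), t=0.8891
    cross y-line → (3,6), t=0.9000
    cross x-line → (2,6), t=2.0438 (wall)
  → r_7 = 2.0438

ranges = [1.5400, 0.8887, 0.2656, 0.2381, 0.4600, 3.5717, 2.0438]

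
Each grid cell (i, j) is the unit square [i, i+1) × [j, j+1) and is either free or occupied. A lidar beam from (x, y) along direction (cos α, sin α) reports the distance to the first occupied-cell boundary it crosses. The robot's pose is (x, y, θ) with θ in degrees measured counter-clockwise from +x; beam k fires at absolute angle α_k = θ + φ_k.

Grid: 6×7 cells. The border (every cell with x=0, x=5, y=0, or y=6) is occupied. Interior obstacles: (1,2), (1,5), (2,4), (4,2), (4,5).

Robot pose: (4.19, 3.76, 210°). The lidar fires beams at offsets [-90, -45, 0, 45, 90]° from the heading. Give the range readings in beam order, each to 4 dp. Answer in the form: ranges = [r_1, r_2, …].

beam 1: φ=-90°, α=120°
  cosα=-0.5000 sinα=0.8660 | (4,3) | tMaxX 0.3800 tMaxY 0.2771 | tΔX 2.0000 tΔY 1.1547
    t=0.2771 [y] (4,4)
    t=0.3800 [x] (3,4)
    t=1.4318 [y] (3,5)
    t=2.3800 [x] (2,5)
    t=2.5865 [y] (2,6) — stop
  → r_1 = 2.5865
beam 2: φ=-45°, α=165°
  cosα=-0.9659 sinα=0.2588 | (4,3) | tMaxX 0.1967 tMaxY 0.9273 | tΔX 1.0353 tΔY 3.8637
    t=0.1967 [x] (3,3)
    t=0.9273 [y] (3,4)
    t=1.2320 [x] (2,4) — stop
  → r_2 = 1.2320
beam 3: φ=0°, α=210°
  cosα=-0.8660 sinα=-0.5000 | (4,3) | tMaxX 0.2194 tMaxY 1.5200 | tΔX 1.1547 tΔY 2.0000
    t=0.2194 [x] (3,3)
    t=1.3741 [x] (2,3)
    t=1.5200 [y] (2,2)
    t=2.5288 [x] (1,2) — stop
  → r_3 = 2.5288
beam 4: φ=45°, α=255°
  cosα=-0.2588 sinα=-0.9659 | (4,3) | tMaxX 0.7341 tMaxY 0.7868 | tΔX 3.8637 tΔY 1.0353
    t=0.7341 [x] (3,3)
    t=0.7868 [y] (3,2)
    t=1.8221 [y] (3,1)
    t=2.8574 [y] (3,0) — stop
  → r_4 = 2.8574
beam 5: φ=90°, α=300°
  cosα=0.5000 sinα=-0.8660 | (4,3) | tMaxX 1.6200 tMaxY 0.8776 | tΔX 2.0000 tΔY 1.1547
    t=0.8776 [y] (4,2) — stop
  → r_5 = 0.8776

ranges = [2.5865, 1.2320, 2.5288, 2.8574, 0.8776]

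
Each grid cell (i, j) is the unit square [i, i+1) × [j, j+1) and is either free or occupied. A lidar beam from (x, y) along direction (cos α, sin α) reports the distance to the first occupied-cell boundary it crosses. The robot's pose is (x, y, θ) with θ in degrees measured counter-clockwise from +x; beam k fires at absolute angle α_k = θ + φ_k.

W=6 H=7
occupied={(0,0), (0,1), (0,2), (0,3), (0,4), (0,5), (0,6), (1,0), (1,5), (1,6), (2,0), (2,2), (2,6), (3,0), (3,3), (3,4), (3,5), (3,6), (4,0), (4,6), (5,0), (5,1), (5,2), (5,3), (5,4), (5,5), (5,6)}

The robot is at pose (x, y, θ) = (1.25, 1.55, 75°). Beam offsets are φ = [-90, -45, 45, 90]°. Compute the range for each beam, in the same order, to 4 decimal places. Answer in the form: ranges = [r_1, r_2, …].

ranges = [2.1250, 0.9000, 0.5000, 0.2588]

beam 1: φ=-90°, α=345°
  cosα=0.9659 sinα=-0.2588 | (1,1) | tMaxX 0.7765 tMaxY 2.1250 | tΔX 1.0353 tΔY 3.8637
    t=0.7765 [x] (2,1)
    t=1.8117 [x] (3,1)
    t=2.1250 [y] (3,0) — stop
  → r_1 = 2.1250
beam 2: φ=-45°, α=30°
  cosα=0.8660 sinα=0.5000 | (1,1) | tMaxX 0.8660 tMaxY 0.9000 | tΔX 1.1547 tΔY 2.0000
    t=0.8660 [x] (2,1)
    t=0.9000 [y] (2,2) — stop
  → r_2 = 0.9000
beam 3: φ=45°, α=120°
  cosα=-0.5000 sinα=0.8660 | (1,1) | tMaxX 0.5000 tMaxY 0.5196 | tΔX 2.0000 tΔY 1.1547
    t=0.5000 [x] (0,1) — stop
  → r_3 = 0.5000
beam 4: φ=90°, α=165°
  cosα=-0.9659 sinα=0.2588 | (1,1) | tMaxX 0.2588 tMaxY 1.7387 | tΔX 1.0353 tΔY 3.8637
    t=0.2588 [x] (0,1) — stop
  → r_4 = 0.2588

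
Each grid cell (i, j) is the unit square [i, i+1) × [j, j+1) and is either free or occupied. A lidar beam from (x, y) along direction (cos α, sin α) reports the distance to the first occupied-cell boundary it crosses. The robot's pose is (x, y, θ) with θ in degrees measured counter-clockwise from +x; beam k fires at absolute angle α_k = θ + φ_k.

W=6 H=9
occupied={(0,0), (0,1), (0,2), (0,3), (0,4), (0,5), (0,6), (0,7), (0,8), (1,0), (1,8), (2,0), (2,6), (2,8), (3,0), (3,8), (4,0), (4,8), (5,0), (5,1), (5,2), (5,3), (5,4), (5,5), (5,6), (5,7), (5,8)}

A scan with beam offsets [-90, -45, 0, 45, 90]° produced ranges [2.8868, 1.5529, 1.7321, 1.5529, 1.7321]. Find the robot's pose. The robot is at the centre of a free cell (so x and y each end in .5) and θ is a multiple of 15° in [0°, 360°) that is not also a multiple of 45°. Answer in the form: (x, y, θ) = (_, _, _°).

Enumerate (i+0.5, j+0.5, θ) over the 27 free cells and 16 admissible headings. For each, cast all 5 beams and compare to the given ranges.
  (1.5, 4.5, 60°): beam 1 = 4.0415 ≠ 2.8868 ✗
  (1.5, 3.5, 75°): beam 1 = 3.6235 ≠ 2.8868 ✗
  (2.5, 1.5, 195°): beam 1 = 5.7956 ≠ 2.8868 ✗
  (4.5, 2.5, 150°): beam 1 = 1.0000 ≠ 2.8868 ✗
  …
  (3.5, 2.5, 300°): r_1=2.8868, r_2=1.5529, r_3=1.7321, r_4=1.5529, r_5=1.7321 — all match ✓
Only this pose fits every beam.

(x, y, θ) = (3.5, 2.5, 300°)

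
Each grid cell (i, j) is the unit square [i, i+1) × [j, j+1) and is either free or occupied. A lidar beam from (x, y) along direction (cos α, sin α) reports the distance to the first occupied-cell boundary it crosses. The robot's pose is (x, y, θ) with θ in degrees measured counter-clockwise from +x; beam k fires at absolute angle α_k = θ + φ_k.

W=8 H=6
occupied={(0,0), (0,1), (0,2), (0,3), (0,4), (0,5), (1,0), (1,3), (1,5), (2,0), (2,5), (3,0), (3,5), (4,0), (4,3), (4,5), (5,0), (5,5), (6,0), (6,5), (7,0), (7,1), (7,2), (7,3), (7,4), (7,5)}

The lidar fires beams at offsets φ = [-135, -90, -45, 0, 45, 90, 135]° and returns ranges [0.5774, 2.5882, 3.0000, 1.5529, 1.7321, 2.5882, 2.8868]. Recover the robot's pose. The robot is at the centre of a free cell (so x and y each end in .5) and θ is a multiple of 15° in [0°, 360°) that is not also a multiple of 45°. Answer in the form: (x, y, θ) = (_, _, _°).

Enumerate (i+0.5, j+0.5, θ) over the 22 free cells and 16 admissible headings. For each, cast all 7 beams and compare to the given ranges.
  (4.5, 4.5, 30°): beam 1 = 0.5176 ≠ 0.5774 ✗
  (1.5, 2.5, 30°): beam 1 = 1.5529 ≠ 0.5774 ✗
  (2.5, 2.5, 345°): beam 1 = 1.7321 ≠ 0.5774 ✗
  …
  (4.5, 2.5, 255°): r_1=0.5774, r_2=2.5882, r_3=3.0000, r_4=1.5529, r_5=1.7321, r_6=2.5882, r_7=2.8868 — all match ✓
Unique over the lattice → pose = (4.5, 2.5, 255°).

(x, y, θ) = (4.5, 2.5, 255°)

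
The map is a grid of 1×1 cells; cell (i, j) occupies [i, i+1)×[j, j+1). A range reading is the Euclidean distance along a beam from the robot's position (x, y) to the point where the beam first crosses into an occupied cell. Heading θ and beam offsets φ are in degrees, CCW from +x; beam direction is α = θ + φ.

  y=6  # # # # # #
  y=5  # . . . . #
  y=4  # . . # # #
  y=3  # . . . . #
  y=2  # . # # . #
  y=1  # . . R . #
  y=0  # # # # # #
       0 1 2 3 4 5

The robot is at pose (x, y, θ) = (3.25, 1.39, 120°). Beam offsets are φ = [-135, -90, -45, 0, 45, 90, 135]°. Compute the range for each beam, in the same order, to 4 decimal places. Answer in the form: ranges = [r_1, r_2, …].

ranges = [1.5068, 2.0207, 0.6315, 0.7044, 2.3294, 0.7800, 0.4038]

beam 1: φ=-135°, α=345°
  d=(0.9659,-0.2588)  start (3,1)  tX=0.7765 tY=1.5068  stride 1/|dx|=1.0353 1/|dy|=3.8637
    cross x-line → (4,1), t=0.7765
    cross y-line → (4,0), t=1.5068 (wall)
  → r_1 = 1.5068
beam 2: φ=-90°, α=30°
  d=(0.8660,0.5000)  start (3,1)  tX=0.8660 tY=1.2200  stride 1/|dx|=1.1547 1/|dy|=2.0000
    cross x-line → (4,1), t=0.8660
    cross y-line → (4,2), t=1.2200
    cross x-line → (5,2), t=2.0207 (wall)
  → r_2 = 2.0207
beam 3: φ=-45°, α=75°
  d=(0.2588,0.9659)  start (3,1)  tX=2.8978 tY=0.6315  stride 1/|dx|=3.8637 1/|dy|=1.0353
    cross y-line → (3,2), t=0.6315 (wall)
  → r_3 = 0.6315
beam 4: φ=0°, α=120°
  d=(-0.5000,0.8660)  start (3,1)  tX=0.5000 tY=0.7044  stride 1/|dx|=2.0000 1/|dy|=1.1547
    cross x-line → (2,1), t=0.5000
    cross y-line → (2,2), t=0.7044 (wall)
  → r_4 = 0.7044
beam 5: φ=45°, α=165°
  d=(-0.9659,0.2588)  start (3,1)  tX=0.2588 tY=2.3569  stride 1/|dx|=1.0353 1/|dy|=3.8637
    cross x-line → (2,1), t=0.2588
    cross x-line → (1,1), t=1.2941
    cross x-line → (0,1), t=2.3294 (wall)
  → r_5 = 2.3294
beam 6: φ=90°, α=210°
  d=(-0.8660,-0.5000)  start (3,1)  tX=0.2887 tY=0.7800  stride 1/|dx|=1.1547 1/|dy|=2.0000
    cross x-line → (2,1), t=0.2887
    cross y-line → (2,0), t=0.7800 (wall)
  → r_6 = 0.7800
beam 7: φ=135°, α=255°
  d=(-0.2588,-0.9659)  start (3,1)  tX=0.9659 tY=0.4038  stride 1/|dx|=3.8637 1/|dy|=1.0353
    cross y-line → (3,0), t=0.4038 (wall)
  → r_7 = 0.4038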